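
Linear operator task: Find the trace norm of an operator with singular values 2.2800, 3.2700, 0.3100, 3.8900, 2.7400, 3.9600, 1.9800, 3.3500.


The nuclear norm is the sum of all singular values.
||T||_1 = 2.2800 + 3.2700 + 0.3100 + 3.8900 + 2.7400 + 3.9600 + 1.9800 + 3.3500
= 21.7800

21.7800


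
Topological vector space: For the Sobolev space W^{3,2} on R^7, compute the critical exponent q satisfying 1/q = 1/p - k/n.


Using the Sobolev embedding formula: 1/q = 1/p - k/n
1/q = 1/2 - 3/7 = 1/14
q = 1/(1/14) = 14

14.0000


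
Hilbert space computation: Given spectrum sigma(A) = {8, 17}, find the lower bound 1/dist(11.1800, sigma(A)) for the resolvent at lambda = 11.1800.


dist(11.1800, {8, 17}) = min(|11.1800 - 8|, |11.1800 - 17|)
= min(3.1800, 5.8200) = 3.1800
Resolvent bound = 1/3.1800 = 0.3145

0.3145


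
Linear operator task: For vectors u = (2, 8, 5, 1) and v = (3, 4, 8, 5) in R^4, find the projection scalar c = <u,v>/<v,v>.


Computing <u,v> = 2*3 + 8*4 + 5*8 + 1*5 = 83
Computing <v,v> = 3^2 + 4^2 + 8^2 + 5^2 = 114
Projection coefficient = 83/114 = 0.7281

0.7281


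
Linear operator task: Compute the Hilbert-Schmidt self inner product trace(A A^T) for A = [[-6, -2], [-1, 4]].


trace(A * A^T) = sum of squares of all entries
= (-6)^2 + (-2)^2 + (-1)^2 + 4^2
= 36 + 4 + 1 + 16
= 57

57


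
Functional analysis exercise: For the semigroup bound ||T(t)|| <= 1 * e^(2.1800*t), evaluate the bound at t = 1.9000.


||T(1.9000)|| <= 1 * exp(2.1800 * 1.9000)
= 1 * exp(4.1420)
= 1 * 62.9286
= 62.9286

62.9286


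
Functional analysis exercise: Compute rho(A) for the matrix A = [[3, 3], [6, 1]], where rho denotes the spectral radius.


For a 2x2 matrix, eigenvalues satisfy lambda^2 - (trace)*lambda + det = 0
trace = 3 + 1 = 4
det = 3*1 - 3*6 = -15
discriminant = 4^2 - 4*(-15) = 76
spectral radius = max |eigenvalue| = 6.3589

6.3589


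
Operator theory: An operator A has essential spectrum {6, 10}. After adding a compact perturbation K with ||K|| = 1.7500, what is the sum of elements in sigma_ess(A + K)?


By Weyl's theorem, the essential spectrum is invariant under compact perturbations.
sigma_ess(A + K) = sigma_ess(A) = {6, 10}
Sum = 6 + 10 = 16

16


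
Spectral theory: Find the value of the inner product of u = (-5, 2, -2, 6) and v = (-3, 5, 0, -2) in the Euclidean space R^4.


Computing the standard inner product <u, v> = sum u_i * v_i
= -5*-3 + 2*5 + -2*0 + 6*-2
= 15 + 10 + 0 + -12
= 13

13


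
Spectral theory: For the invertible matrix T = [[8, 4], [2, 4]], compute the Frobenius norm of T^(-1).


det(T) = 8*4 - 4*2 = 24
T^(-1) = (1/24) * [[4, -4], [-2, 8]] = [[0.1667, -0.1667], [-0.0833, 0.3333]]
||T^(-1)||_F^2 = 0.1667^2 + (-0.1667)^2 + (-0.0833)^2 + 0.3333^2 = 0.1736
||T^(-1)||_F = sqrt(0.1736) = 0.4167

0.4167


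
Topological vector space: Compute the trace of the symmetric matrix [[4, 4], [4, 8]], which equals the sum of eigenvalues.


For a self-adjoint (symmetric) matrix, the eigenvalues are real.
The sum of eigenvalues equals the trace of the matrix.
trace = 4 + 8 = 12

12


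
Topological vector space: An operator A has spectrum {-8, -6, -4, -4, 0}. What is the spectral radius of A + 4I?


Spectrum of A + 4I = {-4, -2, 0, 0, 4}
Spectral radius = max |lambda| over the shifted spectrum
= max(4, 2, 0, 0, 4) = 4

4


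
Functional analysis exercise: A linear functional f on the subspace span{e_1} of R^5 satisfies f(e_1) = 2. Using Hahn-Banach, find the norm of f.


The norm of f is given by ||f|| = sup_{||x||=1} |f(x)|.
On span{e_1}, ||e_1|| = 1, so ||f|| = |f(e_1)| / ||e_1||
= |2| / 1 = 2.0000

2.0000


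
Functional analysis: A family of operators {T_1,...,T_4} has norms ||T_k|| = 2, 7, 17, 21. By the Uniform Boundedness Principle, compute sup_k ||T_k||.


By the Uniform Boundedness Principle, the supremum of norms is finite.
sup_k ||T_k|| = max(2, 7, 17, 21) = 21

21


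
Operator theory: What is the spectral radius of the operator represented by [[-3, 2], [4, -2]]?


For a 2x2 matrix, eigenvalues satisfy lambda^2 - (trace)*lambda + det = 0
trace = -3 + -2 = -5
det = -3*-2 - 2*4 = -2
discriminant = (-5)^2 - 4*(-2) = 33
spectral radius = max |eigenvalue| = 5.3723

5.3723


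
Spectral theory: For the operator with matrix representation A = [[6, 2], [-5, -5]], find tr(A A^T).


trace(A * A^T) = sum of squares of all entries
= 6^2 + 2^2 + (-5)^2 + (-5)^2
= 36 + 4 + 25 + 25
= 90

90


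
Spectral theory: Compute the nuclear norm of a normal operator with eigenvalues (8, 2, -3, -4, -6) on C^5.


For a normal operator, singular values equal |eigenvalues|.
Trace norm = sum |lambda_i| = 8 + 2 + 3 + 4 + 6
= 23

23


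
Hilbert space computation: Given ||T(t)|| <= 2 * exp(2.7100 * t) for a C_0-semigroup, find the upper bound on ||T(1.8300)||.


||T(1.8300)|| <= 2 * exp(2.7100 * 1.8300)
= 2 * exp(4.9593)
= 2 * 142.4940
= 284.9880

284.9880


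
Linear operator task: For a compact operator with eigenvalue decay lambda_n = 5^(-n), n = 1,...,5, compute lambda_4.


The eigenvalue formula gives lambda_4 = 1/5^4
= 1/625
= 0.0016

0.0016


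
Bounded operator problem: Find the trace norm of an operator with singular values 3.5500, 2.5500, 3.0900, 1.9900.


The nuclear norm is the sum of all singular values.
||T||_1 = 3.5500 + 2.5500 + 3.0900 + 1.9900
= 11.1800

11.1800


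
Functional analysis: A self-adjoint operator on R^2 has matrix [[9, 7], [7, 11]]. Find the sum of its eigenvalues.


For a self-adjoint (symmetric) matrix, the eigenvalues are real.
The sum of eigenvalues equals the trace of the matrix.
trace = 9 + 11 = 20

20


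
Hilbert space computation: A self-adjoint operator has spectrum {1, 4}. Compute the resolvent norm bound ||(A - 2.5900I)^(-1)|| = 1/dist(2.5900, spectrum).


dist(2.5900, {1, 4}) = min(|2.5900 - 1|, |2.5900 - 4|)
= min(1.5900, 1.4100) = 1.4100
Resolvent bound = 1/1.4100 = 0.7092

0.7092


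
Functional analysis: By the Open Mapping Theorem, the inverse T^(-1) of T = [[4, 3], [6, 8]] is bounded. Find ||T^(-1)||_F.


det(T) = 4*8 - 3*6 = 14
T^(-1) = (1/14) * [[8, -3], [-6, 4]] = [[0.5714, -0.2143], [-0.4286, 0.2857]]
||T^(-1)||_F^2 = 0.5714^2 + (-0.2143)^2 + (-0.4286)^2 + 0.2857^2 = 0.6378
||T^(-1)||_F = sqrt(0.6378) = 0.7986

0.7986


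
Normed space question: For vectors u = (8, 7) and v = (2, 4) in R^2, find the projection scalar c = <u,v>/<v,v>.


Computing <u,v> = 8*2 + 7*4 = 44
Computing <v,v> = 2^2 + 4^2 = 20
Projection coefficient = 44/20 = 2.2000

2.2000


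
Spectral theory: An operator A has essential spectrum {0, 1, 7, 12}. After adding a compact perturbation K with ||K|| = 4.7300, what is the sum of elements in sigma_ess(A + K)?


By Weyl's theorem, the essential spectrum is invariant under compact perturbations.
sigma_ess(A + K) = sigma_ess(A) = {0, 1, 7, 12}
Sum = 0 + 1 + 7 + 12 = 20

20


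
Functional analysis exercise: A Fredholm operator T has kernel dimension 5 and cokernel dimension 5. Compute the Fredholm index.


The Fredholm index is defined as ind(T) = dim(ker T) - dim(coker T)
= 5 - 5
= 0

0


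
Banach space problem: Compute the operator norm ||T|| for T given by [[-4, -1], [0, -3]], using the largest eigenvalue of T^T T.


A^T A = [[16, 4], [4, 10]]
trace(A^T A) = 26, det(A^T A) = 144
discriminant = 26^2 - 4*144 = 100
Largest eigenvalue of A^T A = (trace + sqrt(disc))/2 = 18.0000
||T|| = sqrt(18.0000) = 4.2426

4.2426


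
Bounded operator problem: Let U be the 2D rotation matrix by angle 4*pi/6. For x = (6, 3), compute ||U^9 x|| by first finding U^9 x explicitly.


U is a rotation by theta = 4*pi/6
U^9 = rotation by 9*theta = 36*pi/6 = 0*pi/6 (mod 2*pi)
cos(0*pi/6) = 1.0000, sin(0*pi/6) = 0.0000
U^9 x = (1.0000 * 6 - 0.0000 * 3, 0.0000 * 6 + 1.0000 * 3)
= (6.0000, 3.0000)
||U^9 x|| = sqrt(6.0000^2 + 3.0000^2) = sqrt(45.0000) = 6.7082

6.7082


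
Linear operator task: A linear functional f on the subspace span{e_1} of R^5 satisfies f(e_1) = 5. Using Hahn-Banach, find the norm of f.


The norm of f is given by ||f|| = sup_{||x||=1} |f(x)|.
On span{e_1}, ||e_1|| = 1, so ||f|| = |f(e_1)| / ||e_1||
= |5| / 1 = 5.0000

5.0000


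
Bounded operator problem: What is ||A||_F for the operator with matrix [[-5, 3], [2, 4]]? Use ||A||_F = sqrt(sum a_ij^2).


||A||_F^2 = sum a_ij^2
= (-5)^2 + 3^2 + 2^2 + 4^2
= 25 + 9 + 4 + 16 = 54
||A||_F = sqrt(54) = 7.3485

7.3485


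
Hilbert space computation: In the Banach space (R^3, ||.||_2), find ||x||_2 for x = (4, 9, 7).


The l^2 norm = (sum |x_i|^2)^(1/2)
Sum of 2th powers = 16 + 81 + 49 = 146
||x||_2 = (146)^(1/2) = 12.0830

12.0830


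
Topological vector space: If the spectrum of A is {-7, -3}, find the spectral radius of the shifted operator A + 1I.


Spectrum of A + 1I = {-6, -2}
Spectral radius = max |lambda| over the shifted spectrum
= max(6, 2) = 6

6


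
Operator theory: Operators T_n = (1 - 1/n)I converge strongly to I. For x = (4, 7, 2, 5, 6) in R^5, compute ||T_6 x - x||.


T_6 x - x = (1 - 1/6)x - x = -x/6
||x|| = sqrt(130) = 11.4018
||T_6 x - x|| = ||x||/6 = 11.4018/6 = 1.9003

1.9003


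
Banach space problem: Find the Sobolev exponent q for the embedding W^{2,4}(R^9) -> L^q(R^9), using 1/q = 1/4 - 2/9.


Using the Sobolev embedding formula: 1/q = 1/p - k/n
1/q = 1/4 - 2/9 = 1/36
q = 1/(1/36) = 36

36.0000


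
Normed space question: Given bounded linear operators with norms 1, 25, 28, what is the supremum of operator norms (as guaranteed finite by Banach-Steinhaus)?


By the Uniform Boundedness Principle, the supremum of norms is finite.
sup_k ||T_k|| = max(1, 25, 28) = 28

28


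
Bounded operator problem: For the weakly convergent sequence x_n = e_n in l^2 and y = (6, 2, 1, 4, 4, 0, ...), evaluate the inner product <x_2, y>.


x_2 = e_2 is the standard basis vector with 1 in position 2.
<x_2, y> = y_2 = 2
As n -> infinity, <x_n, y> -> 0, confirming weak convergence of (x_n) to 0.

2


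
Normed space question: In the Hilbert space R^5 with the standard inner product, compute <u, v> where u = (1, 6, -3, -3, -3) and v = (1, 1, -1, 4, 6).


Computing the standard inner product <u, v> = sum u_i * v_i
= 1*1 + 6*1 + -3*-1 + -3*4 + -3*6
= 1 + 6 + 3 + -12 + -18
= -20

-20


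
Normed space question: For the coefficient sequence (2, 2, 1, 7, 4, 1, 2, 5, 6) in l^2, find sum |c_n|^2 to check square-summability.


sum |c_n|^2 = 2^2 + 2^2 + 1^2 + 7^2 + 4^2 + 1^2 + 2^2 + 5^2 + 6^2
= 4 + 4 + 1 + 49 + 16 + 1 + 4 + 25 + 36
= 140

140


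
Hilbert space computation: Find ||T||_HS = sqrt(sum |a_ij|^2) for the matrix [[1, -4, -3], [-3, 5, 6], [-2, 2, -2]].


The Hilbert-Schmidt norm is sqrt(sum of squares of all entries).
Sum of squares = 1^2 + (-4)^2 + (-3)^2 + (-3)^2 + 5^2 + 6^2 + (-2)^2 + 2^2 + (-2)^2
= 1 + 16 + 9 + 9 + 25 + 36 + 4 + 4 + 4 = 108
||T||_HS = sqrt(108) = 10.3923

10.3923


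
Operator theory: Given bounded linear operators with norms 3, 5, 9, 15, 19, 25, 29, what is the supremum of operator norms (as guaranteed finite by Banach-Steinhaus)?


By the Uniform Boundedness Principle, the supremum of norms is finite.
sup_k ||T_k|| = max(3, 5, 9, 15, 19, 25, 29) = 29

29


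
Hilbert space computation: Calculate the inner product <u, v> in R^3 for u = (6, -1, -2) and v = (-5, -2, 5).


Computing the standard inner product <u, v> = sum u_i * v_i
= 6*-5 + -1*-2 + -2*5
= -30 + 2 + -10
= -38

-38


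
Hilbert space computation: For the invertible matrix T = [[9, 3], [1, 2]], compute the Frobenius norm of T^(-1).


det(T) = 9*2 - 3*1 = 15
T^(-1) = (1/15) * [[2, -3], [-1, 9]] = [[0.1333, -0.2000], [-0.0667, 0.6000]]
||T^(-1)||_F^2 = 0.1333^2 + (-0.2000)^2 + (-0.0667)^2 + 0.6000^2 = 0.4222
||T^(-1)||_F = sqrt(0.4222) = 0.6498

0.6498


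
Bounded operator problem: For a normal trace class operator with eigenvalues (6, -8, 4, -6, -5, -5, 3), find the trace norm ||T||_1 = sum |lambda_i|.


For a normal operator, singular values equal |eigenvalues|.
Trace norm = sum |lambda_i| = 6 + 8 + 4 + 6 + 5 + 5 + 3
= 37

37


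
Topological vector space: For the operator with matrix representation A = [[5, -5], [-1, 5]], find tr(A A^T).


trace(A * A^T) = sum of squares of all entries
= 5^2 + (-5)^2 + (-1)^2 + 5^2
= 25 + 25 + 1 + 25
= 76

76


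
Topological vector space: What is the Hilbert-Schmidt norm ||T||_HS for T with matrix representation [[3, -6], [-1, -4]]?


The Hilbert-Schmidt norm is sqrt(sum of squares of all entries).
Sum of squares = 3^2 + (-6)^2 + (-1)^2 + (-4)^2
= 9 + 36 + 1 + 16 = 62
||T||_HS = sqrt(62) = 7.8740

7.8740


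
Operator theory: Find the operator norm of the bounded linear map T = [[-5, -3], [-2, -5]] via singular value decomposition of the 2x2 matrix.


A^T A = [[29, 25], [25, 34]]
trace(A^T A) = 63, det(A^T A) = 361
discriminant = 63^2 - 4*361 = 2525
Largest eigenvalue of A^T A = (trace + sqrt(disc))/2 = 56.6247
||T|| = sqrt(56.6247) = 7.5249

7.5249


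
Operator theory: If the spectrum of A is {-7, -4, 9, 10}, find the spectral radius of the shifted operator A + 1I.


Spectrum of A + 1I = {-6, -3, 10, 11}
Spectral radius = max |lambda| over the shifted spectrum
= max(6, 3, 10, 11) = 11

11


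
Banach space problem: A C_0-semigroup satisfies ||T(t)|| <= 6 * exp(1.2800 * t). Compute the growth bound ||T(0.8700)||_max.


||T(0.8700)|| <= 6 * exp(1.2800 * 0.8700)
= 6 * exp(1.1136)
= 6 * 3.0453
= 18.2718

18.2718


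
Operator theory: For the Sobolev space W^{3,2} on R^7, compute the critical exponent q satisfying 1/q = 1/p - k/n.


Using the Sobolev embedding formula: 1/q = 1/p - k/n
1/q = 1/2 - 3/7 = 1/14
q = 1/(1/14) = 14

14.0000


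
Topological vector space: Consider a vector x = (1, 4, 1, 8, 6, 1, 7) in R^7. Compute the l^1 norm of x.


The l^1 norm equals the sum of absolute values of all components.
||x||_1 = 1 + 4 + 1 + 8 + 6 + 1 + 7
= 28

28.0000


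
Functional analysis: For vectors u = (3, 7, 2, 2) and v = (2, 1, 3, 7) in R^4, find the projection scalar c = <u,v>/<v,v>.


Computing <u,v> = 3*2 + 7*1 + 2*3 + 2*7 = 33
Computing <v,v> = 2^2 + 1^2 + 3^2 + 7^2 = 63
Projection coefficient = 33/63 = 0.5238

0.5238


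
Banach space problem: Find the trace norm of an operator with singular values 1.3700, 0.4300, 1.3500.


The nuclear norm is the sum of all singular values.
||T||_1 = 1.3700 + 0.4300 + 1.3500
= 3.1500

3.1500


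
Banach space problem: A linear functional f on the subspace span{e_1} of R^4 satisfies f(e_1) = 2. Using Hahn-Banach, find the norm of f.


The norm of f is given by ||f|| = sup_{||x||=1} |f(x)|.
On span{e_1}, ||e_1|| = 1, so ||f|| = |f(e_1)| / ||e_1||
= |2| / 1 = 2.0000

2.0000


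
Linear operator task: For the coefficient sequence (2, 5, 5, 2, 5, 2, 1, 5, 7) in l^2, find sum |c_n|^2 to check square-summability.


sum |c_n|^2 = 2^2 + 5^2 + 5^2 + 2^2 + 5^2 + 2^2 + 1^2 + 5^2 + 7^2
= 4 + 25 + 25 + 4 + 25 + 4 + 1 + 25 + 49
= 162

162


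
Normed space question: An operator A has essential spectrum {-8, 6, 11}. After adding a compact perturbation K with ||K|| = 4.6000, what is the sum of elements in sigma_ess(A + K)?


By Weyl's theorem, the essential spectrum is invariant under compact perturbations.
sigma_ess(A + K) = sigma_ess(A) = {-8, 6, 11}
Sum = -8 + 6 + 11 = 9

9


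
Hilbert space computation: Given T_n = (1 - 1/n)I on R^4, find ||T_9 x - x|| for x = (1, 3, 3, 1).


T_9 x - x = (1 - 1/9)x - x = -x/9
||x|| = sqrt(20) = 4.4721
||T_9 x - x|| = ||x||/9 = 4.4721/9 = 0.4969

0.4969


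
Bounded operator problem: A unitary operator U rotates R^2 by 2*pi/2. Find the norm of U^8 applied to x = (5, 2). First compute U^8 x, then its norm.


U is a rotation by theta = 2*pi/2
U^8 = rotation by 8*theta = 16*pi/2 = 0*pi/2 (mod 2*pi)
cos(0*pi/2) = 1.0000, sin(0*pi/2) = 0.0000
U^8 x = (1.0000 * 5 - 0.0000 * 2, 0.0000 * 5 + 1.0000 * 2)
= (5.0000, 2.0000)
||U^8 x|| = sqrt(5.0000^2 + 2.0000^2) = sqrt(29.0000) = 5.3852

5.3852


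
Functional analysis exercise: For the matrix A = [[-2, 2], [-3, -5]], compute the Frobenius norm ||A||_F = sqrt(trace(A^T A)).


||A||_F^2 = sum a_ij^2
= (-2)^2 + 2^2 + (-3)^2 + (-5)^2
= 4 + 4 + 9 + 25 = 42
||A||_F = sqrt(42) = 6.4807

6.4807


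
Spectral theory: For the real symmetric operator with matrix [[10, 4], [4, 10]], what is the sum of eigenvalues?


For a self-adjoint (symmetric) matrix, the eigenvalues are real.
The sum of eigenvalues equals the trace of the matrix.
trace = 10 + 10 = 20

20


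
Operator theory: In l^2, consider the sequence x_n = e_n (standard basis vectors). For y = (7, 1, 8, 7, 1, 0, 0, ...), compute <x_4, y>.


x_4 = e_4 is the standard basis vector with 1 in position 4.
<x_4, y> = y_4 = 7
As n -> infinity, <x_n, y> -> 0, confirming weak convergence of (x_n) to 0.

7


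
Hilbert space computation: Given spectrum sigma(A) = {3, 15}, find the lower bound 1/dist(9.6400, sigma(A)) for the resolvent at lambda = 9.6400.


dist(9.6400, {3, 15}) = min(|9.6400 - 3|, |9.6400 - 15|)
= min(6.6400, 5.3600) = 5.3600
Resolvent bound = 1/5.3600 = 0.1866

0.1866


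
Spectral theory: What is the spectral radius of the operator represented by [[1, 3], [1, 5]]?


For a 2x2 matrix, eigenvalues satisfy lambda^2 - (trace)*lambda + det = 0
trace = 1 + 5 = 6
det = 1*5 - 3*1 = 2
discriminant = 6^2 - 4*(2) = 28
spectral radius = max |eigenvalue| = 5.6458

5.6458


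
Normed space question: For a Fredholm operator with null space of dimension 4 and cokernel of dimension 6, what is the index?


The Fredholm index is defined as ind(T) = dim(ker T) - dim(coker T)
= 4 - 6
= -2

-2


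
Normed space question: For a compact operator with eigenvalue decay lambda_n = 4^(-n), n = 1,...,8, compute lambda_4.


The eigenvalue formula gives lambda_4 = 1/4^4
= 1/256
= 0.0039

0.0039


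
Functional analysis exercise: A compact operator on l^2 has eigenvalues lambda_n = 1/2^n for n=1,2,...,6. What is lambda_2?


The eigenvalue formula gives lambda_2 = 1/2^2
= 1/4
= 0.2500

0.2500


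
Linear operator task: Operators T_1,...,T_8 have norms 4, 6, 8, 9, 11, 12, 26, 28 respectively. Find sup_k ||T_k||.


By the Uniform Boundedness Principle, the supremum of norms is finite.
sup_k ||T_k|| = max(4, 6, 8, 9, 11, 12, 26, 28) = 28

28


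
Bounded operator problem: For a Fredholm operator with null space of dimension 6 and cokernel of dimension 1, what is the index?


The Fredholm index is defined as ind(T) = dim(ker T) - dim(coker T)
= 6 - 1
= 5

5


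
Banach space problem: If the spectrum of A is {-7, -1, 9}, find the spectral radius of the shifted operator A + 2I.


Spectrum of A + 2I = {-5, 1, 11}
Spectral radius = max |lambda| over the shifted spectrum
= max(5, 1, 11) = 11

11


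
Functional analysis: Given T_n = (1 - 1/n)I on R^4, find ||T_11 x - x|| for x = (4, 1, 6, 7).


T_11 x - x = (1 - 1/11)x - x = -x/11
||x|| = sqrt(102) = 10.0995
||T_11 x - x|| = ||x||/11 = 10.0995/11 = 0.9181

0.9181


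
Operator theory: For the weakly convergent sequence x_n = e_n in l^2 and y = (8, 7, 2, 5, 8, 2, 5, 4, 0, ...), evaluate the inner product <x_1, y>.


x_1 = e_1 is the standard basis vector with 1 in position 1.
<x_1, y> = y_1 = 8
As n -> infinity, <x_n, y> -> 0, confirming weak convergence of (x_n) to 0.

8


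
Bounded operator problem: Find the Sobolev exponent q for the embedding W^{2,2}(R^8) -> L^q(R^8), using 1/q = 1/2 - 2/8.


Using the Sobolev embedding formula: 1/q = 1/p - k/n
1/q = 1/2 - 2/8 = 1/4
q = 1/(1/4) = 4

4.0000


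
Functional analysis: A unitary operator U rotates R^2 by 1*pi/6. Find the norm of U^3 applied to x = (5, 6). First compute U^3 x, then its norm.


U is a rotation by theta = 1*pi/6
U^3 = rotation by 3*theta = 3*pi/6
cos(3*pi/6) = 0.0000, sin(3*pi/6) = 1.0000
U^3 x = (0.0000 * 5 - 1.0000 * 6, 1.0000 * 5 + 0.0000 * 6)
= (-6.0000, 5.0000)
||U^3 x|| = sqrt((-6.0000)^2 + 5.0000^2) = sqrt(61.0000) = 7.8102

7.8102


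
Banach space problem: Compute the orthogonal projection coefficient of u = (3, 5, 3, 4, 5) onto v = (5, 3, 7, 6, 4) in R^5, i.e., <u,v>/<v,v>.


Computing <u,v> = 3*5 + 5*3 + 3*7 + 4*6 + 5*4 = 95
Computing <v,v> = 5^2 + 3^2 + 7^2 + 6^2 + 4^2 = 135
Projection coefficient = 95/135 = 0.7037

0.7037


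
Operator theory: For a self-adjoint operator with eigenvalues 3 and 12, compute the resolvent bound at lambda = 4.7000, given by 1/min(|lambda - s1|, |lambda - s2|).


dist(4.7000, {3, 12}) = min(|4.7000 - 3|, |4.7000 - 12|)
= min(1.7000, 7.3000) = 1.7000
Resolvent bound = 1/1.7000 = 0.5882

0.5882


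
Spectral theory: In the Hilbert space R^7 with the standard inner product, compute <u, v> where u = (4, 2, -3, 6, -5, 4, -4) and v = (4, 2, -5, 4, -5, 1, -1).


Computing the standard inner product <u, v> = sum u_i * v_i
= 4*4 + 2*2 + -3*-5 + 6*4 + -5*-5 + 4*1 + -4*-1
= 16 + 4 + 15 + 24 + 25 + 4 + 4
= 92

92


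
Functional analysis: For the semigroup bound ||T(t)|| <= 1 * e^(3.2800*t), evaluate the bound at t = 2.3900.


||T(2.3900)|| <= 1 * exp(3.2800 * 2.3900)
= 1 * exp(7.8392)
= 1 * 2538.1735
= 2538.1735

2538.1735


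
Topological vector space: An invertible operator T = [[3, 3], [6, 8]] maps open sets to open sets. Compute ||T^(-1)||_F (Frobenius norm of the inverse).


det(T) = 3*8 - 3*6 = 6
T^(-1) = (1/6) * [[8, -3], [-6, 3]] = [[1.3333, -0.5000], [-1.0000, 0.5000]]
||T^(-1)||_F^2 = 1.3333^2 + (-0.5000)^2 + (-1.0000)^2 + 0.5000^2 = 3.2778
||T^(-1)||_F = sqrt(3.2778) = 1.8105

1.8105


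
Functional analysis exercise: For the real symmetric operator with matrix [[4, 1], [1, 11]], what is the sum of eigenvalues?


For a self-adjoint (symmetric) matrix, the eigenvalues are real.
The sum of eigenvalues equals the trace of the matrix.
trace = 4 + 11 = 15

15


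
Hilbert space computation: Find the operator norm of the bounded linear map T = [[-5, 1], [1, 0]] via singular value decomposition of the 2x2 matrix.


A^T A = [[26, -5], [-5, 1]]
trace(A^T A) = 27, det(A^T A) = 1
discriminant = 27^2 - 4*1 = 725
Largest eigenvalue of A^T A = (trace + sqrt(disc))/2 = 26.9629
||T|| = sqrt(26.9629) = 5.1926

5.1926


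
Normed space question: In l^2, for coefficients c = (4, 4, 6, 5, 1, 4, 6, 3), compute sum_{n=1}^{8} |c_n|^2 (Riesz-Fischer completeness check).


sum |c_n|^2 = 4^2 + 4^2 + 6^2 + 5^2 + 1^2 + 4^2 + 6^2 + 3^2
= 16 + 16 + 36 + 25 + 1 + 16 + 36 + 9
= 155

155


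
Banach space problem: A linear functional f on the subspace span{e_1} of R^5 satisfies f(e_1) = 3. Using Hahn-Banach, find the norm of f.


The norm of f is given by ||f|| = sup_{||x||=1} |f(x)|.
On span{e_1}, ||e_1|| = 1, so ||f|| = |f(e_1)| / ||e_1||
= |3| / 1 = 3.0000

3.0000


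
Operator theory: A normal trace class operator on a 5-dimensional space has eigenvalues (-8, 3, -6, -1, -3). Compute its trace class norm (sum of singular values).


For a normal operator, singular values equal |eigenvalues|.
Trace norm = sum |lambda_i| = 8 + 3 + 6 + 1 + 3
= 21

21


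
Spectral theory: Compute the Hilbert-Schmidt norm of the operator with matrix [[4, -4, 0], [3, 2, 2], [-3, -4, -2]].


The Hilbert-Schmidt norm is sqrt(sum of squares of all entries).
Sum of squares = 4^2 + (-4)^2 + 0^2 + 3^2 + 2^2 + 2^2 + (-3)^2 + (-4)^2 + (-2)^2
= 16 + 16 + 0 + 9 + 4 + 4 + 9 + 16 + 4 = 78
||T||_HS = sqrt(78) = 8.8318

8.8318


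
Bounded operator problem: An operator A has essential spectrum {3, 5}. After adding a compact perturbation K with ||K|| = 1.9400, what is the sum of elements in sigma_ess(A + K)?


By Weyl's theorem, the essential spectrum is invariant under compact perturbations.
sigma_ess(A + K) = sigma_ess(A) = {3, 5}
Sum = 3 + 5 = 8

8


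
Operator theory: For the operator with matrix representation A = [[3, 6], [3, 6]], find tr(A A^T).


trace(A * A^T) = sum of squares of all entries
= 3^2 + 6^2 + 3^2 + 6^2
= 9 + 36 + 9 + 36
= 90

90


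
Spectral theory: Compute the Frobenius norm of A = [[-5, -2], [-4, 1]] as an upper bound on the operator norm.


||A||_F^2 = sum a_ij^2
= (-5)^2 + (-2)^2 + (-4)^2 + 1^2
= 25 + 4 + 16 + 1 = 46
||A||_F = sqrt(46) = 6.7823

6.7823


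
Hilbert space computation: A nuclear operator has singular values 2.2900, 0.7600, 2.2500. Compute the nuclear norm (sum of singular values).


The nuclear norm is the sum of all singular values.
||T||_1 = 2.2900 + 0.7600 + 2.2500
= 5.3000

5.3000


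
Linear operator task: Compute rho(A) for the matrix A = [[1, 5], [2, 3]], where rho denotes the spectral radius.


For a 2x2 matrix, eigenvalues satisfy lambda^2 - (trace)*lambda + det = 0
trace = 1 + 3 = 4
det = 1*3 - 5*2 = -7
discriminant = 4^2 - 4*(-7) = 44
spectral radius = max |eigenvalue| = 5.3166

5.3166


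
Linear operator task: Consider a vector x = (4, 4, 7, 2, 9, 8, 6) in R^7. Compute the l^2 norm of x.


The l^2 norm = (sum |x_i|^2)^(1/2)
Sum of 2th powers = 16 + 16 + 49 + 4 + 81 + 64 + 36 = 266
||x||_2 = (266)^(1/2) = 16.3095

16.3095


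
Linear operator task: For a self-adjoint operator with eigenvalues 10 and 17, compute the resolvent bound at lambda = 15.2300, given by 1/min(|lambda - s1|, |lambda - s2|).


dist(15.2300, {10, 17}) = min(|15.2300 - 10|, |15.2300 - 17|)
= min(5.2300, 1.7700) = 1.7700
Resolvent bound = 1/1.7700 = 0.5650

0.5650


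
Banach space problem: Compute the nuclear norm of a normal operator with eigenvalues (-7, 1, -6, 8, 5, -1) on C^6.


For a normal operator, singular values equal |eigenvalues|.
Trace norm = sum |lambda_i| = 7 + 1 + 6 + 8 + 5 + 1
= 28

28


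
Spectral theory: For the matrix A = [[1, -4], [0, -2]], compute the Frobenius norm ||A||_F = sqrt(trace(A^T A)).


||A||_F^2 = sum a_ij^2
= 1^2 + (-4)^2 + 0^2 + (-2)^2
= 1 + 16 + 0 + 4 = 21
||A||_F = sqrt(21) = 4.5826

4.5826


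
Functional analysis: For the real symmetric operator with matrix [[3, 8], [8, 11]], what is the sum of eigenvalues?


For a self-adjoint (symmetric) matrix, the eigenvalues are real.
The sum of eigenvalues equals the trace of the matrix.
trace = 3 + 11 = 14

14


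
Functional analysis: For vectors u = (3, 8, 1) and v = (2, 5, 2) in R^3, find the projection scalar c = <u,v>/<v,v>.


Computing <u,v> = 3*2 + 8*5 + 1*2 = 48
Computing <v,v> = 2^2 + 5^2 + 2^2 = 33
Projection coefficient = 48/33 = 1.4545

1.4545


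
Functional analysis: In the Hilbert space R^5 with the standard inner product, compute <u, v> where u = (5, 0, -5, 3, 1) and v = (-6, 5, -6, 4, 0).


Computing the standard inner product <u, v> = sum u_i * v_i
= 5*-6 + 0*5 + -5*-6 + 3*4 + 1*0
= -30 + 0 + 30 + 12 + 0
= 12

12


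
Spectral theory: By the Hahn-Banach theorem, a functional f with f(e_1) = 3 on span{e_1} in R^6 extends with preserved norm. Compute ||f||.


The norm of f is given by ||f|| = sup_{||x||=1} |f(x)|.
On span{e_1}, ||e_1|| = 1, so ||f|| = |f(e_1)| / ||e_1||
= |3| / 1 = 3.0000

3.0000


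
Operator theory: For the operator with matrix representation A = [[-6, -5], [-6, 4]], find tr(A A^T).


trace(A * A^T) = sum of squares of all entries
= (-6)^2 + (-5)^2 + (-6)^2 + 4^2
= 36 + 25 + 36 + 16
= 113

113


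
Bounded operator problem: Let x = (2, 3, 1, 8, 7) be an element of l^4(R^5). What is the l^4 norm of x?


The l^4 norm = (sum |x_i|^4)^(1/4)
Sum of 4th powers = 16 + 81 + 1 + 4096 + 2401 = 6595
||x||_4 = (6595)^(1/4) = 9.0116

9.0116


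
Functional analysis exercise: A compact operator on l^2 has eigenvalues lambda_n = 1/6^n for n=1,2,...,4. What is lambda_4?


The eigenvalue formula gives lambda_4 = 1/6^4
= 1/1296
= 7.7160e-04

7.7160e-04


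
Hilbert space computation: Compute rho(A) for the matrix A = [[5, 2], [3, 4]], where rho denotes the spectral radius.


For a 2x2 matrix, eigenvalues satisfy lambda^2 - (trace)*lambda + det = 0
trace = 5 + 4 = 9
det = 5*4 - 2*3 = 14
discriminant = 9^2 - 4*(14) = 25
spectral radius = max |eigenvalue| = 7.0000

7.0000


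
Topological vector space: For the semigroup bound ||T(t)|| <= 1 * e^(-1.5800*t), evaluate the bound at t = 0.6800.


||T(0.6800)|| <= 1 * exp(-1.5800 * 0.6800)
= 1 * exp(-1.0744)
= 1 * 0.3415
= 0.3415

0.3415


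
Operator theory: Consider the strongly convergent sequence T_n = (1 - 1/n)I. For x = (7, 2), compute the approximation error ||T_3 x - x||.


T_3 x - x = (1 - 1/3)x - x = -x/3
||x|| = sqrt(53) = 7.2801
||T_3 x - x|| = ||x||/3 = 7.2801/3 = 2.4267

2.4267


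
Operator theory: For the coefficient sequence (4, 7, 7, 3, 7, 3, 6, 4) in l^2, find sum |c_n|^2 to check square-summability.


sum |c_n|^2 = 4^2 + 7^2 + 7^2 + 3^2 + 7^2 + 3^2 + 6^2 + 4^2
= 16 + 49 + 49 + 9 + 49 + 9 + 36 + 16
= 233

233


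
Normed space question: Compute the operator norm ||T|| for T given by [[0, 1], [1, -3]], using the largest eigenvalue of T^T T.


A^T A = [[1, -3], [-3, 10]]
trace(A^T A) = 11, det(A^T A) = 1
discriminant = 11^2 - 4*1 = 117
Largest eigenvalue of A^T A = (trace + sqrt(disc))/2 = 10.9083
||T|| = sqrt(10.9083) = 3.3028

3.3028


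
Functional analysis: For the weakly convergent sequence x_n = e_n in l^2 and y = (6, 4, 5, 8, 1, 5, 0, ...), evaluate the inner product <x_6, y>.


x_6 = e_6 is the standard basis vector with 1 in position 6.
<x_6, y> = y_6 = 5
As n -> infinity, <x_n, y> -> 0, confirming weak convergence of (x_n) to 0.

5


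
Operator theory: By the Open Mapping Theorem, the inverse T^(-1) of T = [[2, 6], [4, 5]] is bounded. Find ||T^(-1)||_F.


det(T) = 2*5 - 6*4 = -14
T^(-1) = (1/-14) * [[5, -6], [-4, 2]] = [[-0.3571, 0.4286], [0.2857, -0.1429]]
||T^(-1)||_F^2 = (-0.3571)^2 + 0.4286^2 + 0.2857^2 + (-0.1429)^2 = 0.4133
||T^(-1)||_F = sqrt(0.4133) = 0.6429

0.6429


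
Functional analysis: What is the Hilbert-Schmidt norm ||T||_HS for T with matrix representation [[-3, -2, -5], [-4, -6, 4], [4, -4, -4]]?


The Hilbert-Schmidt norm is sqrt(sum of squares of all entries).
Sum of squares = (-3)^2 + (-2)^2 + (-5)^2 + (-4)^2 + (-6)^2 + 4^2 + 4^2 + (-4)^2 + (-4)^2
= 9 + 4 + 25 + 16 + 36 + 16 + 16 + 16 + 16 = 154
||T||_HS = sqrt(154) = 12.4097

12.4097


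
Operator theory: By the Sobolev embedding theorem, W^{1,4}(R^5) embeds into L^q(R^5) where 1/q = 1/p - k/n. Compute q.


Using the Sobolev embedding formula: 1/q = 1/p - k/n
1/q = 1/4 - 1/5 = 1/20
q = 1/(1/20) = 20

20.0000


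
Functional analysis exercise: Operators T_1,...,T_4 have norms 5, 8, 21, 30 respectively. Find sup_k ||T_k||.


By the Uniform Boundedness Principle, the supremum of norms is finite.
sup_k ||T_k|| = max(5, 8, 21, 30) = 30

30


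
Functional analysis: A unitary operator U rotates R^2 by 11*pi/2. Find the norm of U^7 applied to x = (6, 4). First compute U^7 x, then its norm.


U is a rotation by theta = 11*pi/2
U^7 = rotation by 7*theta = 77*pi/2 = 1*pi/2 (mod 2*pi)
cos(1*pi/2) = 0.0000, sin(1*pi/2) = 1.0000
U^7 x = (0.0000 * 6 - 1.0000 * 4, 1.0000 * 6 + 0.0000 * 4)
= (-4.0000, 6.0000)
||U^7 x|| = sqrt((-4.0000)^2 + 6.0000^2) = sqrt(52.0000) = 7.2111

7.2111


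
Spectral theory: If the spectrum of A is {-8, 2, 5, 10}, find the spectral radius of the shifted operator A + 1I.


Spectrum of A + 1I = {-7, 3, 6, 11}
Spectral radius = max |lambda| over the shifted spectrum
= max(7, 3, 6, 11) = 11

11


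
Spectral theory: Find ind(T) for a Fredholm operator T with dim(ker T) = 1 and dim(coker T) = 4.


The Fredholm index is defined as ind(T) = dim(ker T) - dim(coker T)
= 1 - 4
= -3

-3


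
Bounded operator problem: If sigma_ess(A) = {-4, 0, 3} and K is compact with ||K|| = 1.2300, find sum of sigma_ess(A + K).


By Weyl's theorem, the essential spectrum is invariant under compact perturbations.
sigma_ess(A + K) = sigma_ess(A) = {-4, 0, 3}
Sum = -4 + 0 + 3 = -1

-1


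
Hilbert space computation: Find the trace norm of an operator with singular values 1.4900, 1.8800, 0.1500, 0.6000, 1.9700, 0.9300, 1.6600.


The nuclear norm is the sum of all singular values.
||T||_1 = 1.4900 + 1.8800 + 0.1500 + 0.6000 + 1.9700 + 0.9300 + 1.6600
= 8.6800

8.6800


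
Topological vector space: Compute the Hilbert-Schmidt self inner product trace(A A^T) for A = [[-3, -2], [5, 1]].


trace(A * A^T) = sum of squares of all entries
= (-3)^2 + (-2)^2 + 5^2 + 1^2
= 9 + 4 + 25 + 1
= 39

39


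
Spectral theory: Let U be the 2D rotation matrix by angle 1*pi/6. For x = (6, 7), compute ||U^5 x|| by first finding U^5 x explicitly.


U is a rotation by theta = 1*pi/6
U^5 = rotation by 5*theta = 5*pi/6
cos(5*pi/6) = -0.8660, sin(5*pi/6) = 0.5000
U^5 x = (-0.8660 * 6 - 0.5000 * 7, 0.5000 * 6 + -0.8660 * 7)
= (-8.6962, -3.0622)
||U^5 x|| = sqrt((-8.6962)^2 + (-3.0622)^2) = sqrt(85.0000) = 9.2195

9.2195


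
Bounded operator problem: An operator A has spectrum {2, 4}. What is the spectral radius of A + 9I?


Spectrum of A + 9I = {11, 13}
Spectral radius = max |lambda| over the shifted spectrum
= max(11, 13) = 13

13


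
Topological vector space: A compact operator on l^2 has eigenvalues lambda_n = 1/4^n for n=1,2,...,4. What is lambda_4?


The eigenvalue formula gives lambda_4 = 1/4^4
= 1/256
= 0.0039

0.0039


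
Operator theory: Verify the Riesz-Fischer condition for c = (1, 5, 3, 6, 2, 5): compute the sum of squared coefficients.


sum |c_n|^2 = 1^2 + 5^2 + 3^2 + 6^2 + 2^2 + 5^2
= 1 + 25 + 9 + 36 + 4 + 25
= 100

100


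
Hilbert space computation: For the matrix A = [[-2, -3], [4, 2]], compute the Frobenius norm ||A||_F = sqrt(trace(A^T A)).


||A||_F^2 = sum a_ij^2
= (-2)^2 + (-3)^2 + 4^2 + 2^2
= 4 + 9 + 16 + 4 = 33
||A||_F = sqrt(33) = 5.7446

5.7446


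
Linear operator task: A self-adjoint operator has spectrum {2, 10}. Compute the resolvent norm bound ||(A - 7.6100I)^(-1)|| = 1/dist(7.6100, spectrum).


dist(7.6100, {2, 10}) = min(|7.6100 - 2|, |7.6100 - 10|)
= min(5.6100, 2.3900) = 2.3900
Resolvent bound = 1/2.3900 = 0.4184

0.4184


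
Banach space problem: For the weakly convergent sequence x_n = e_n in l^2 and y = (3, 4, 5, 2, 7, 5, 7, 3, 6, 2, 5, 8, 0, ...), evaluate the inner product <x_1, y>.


x_1 = e_1 is the standard basis vector with 1 in position 1.
<x_1, y> = y_1 = 3
As n -> infinity, <x_n, y> -> 0, confirming weak convergence of (x_n) to 0.

3


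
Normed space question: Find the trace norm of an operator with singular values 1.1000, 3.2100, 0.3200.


The nuclear norm is the sum of all singular values.
||T||_1 = 1.1000 + 3.2100 + 0.3200
= 4.6300

4.6300


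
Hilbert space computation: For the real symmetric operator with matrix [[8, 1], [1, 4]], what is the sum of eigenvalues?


For a self-adjoint (symmetric) matrix, the eigenvalues are real.
The sum of eigenvalues equals the trace of the matrix.
trace = 8 + 4 = 12

12


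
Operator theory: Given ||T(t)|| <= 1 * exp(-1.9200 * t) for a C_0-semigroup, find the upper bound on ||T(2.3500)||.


||T(2.3500)|| <= 1 * exp(-1.9200 * 2.3500)
= 1 * exp(-4.5120)
= 1 * 0.0110
= 0.0110

0.0110


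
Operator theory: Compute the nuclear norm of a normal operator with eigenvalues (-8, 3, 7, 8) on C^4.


For a normal operator, singular values equal |eigenvalues|.
Trace norm = sum |lambda_i| = 8 + 3 + 7 + 8
= 26

26


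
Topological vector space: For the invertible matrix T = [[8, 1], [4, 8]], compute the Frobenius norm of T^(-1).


det(T) = 8*8 - 1*4 = 60
T^(-1) = (1/60) * [[8, -1], [-4, 8]] = [[0.1333, -0.0167], [-0.0667, 0.1333]]
||T^(-1)||_F^2 = 0.1333^2 + (-0.0167)^2 + (-0.0667)^2 + 0.1333^2 = 0.0403
||T^(-1)||_F = sqrt(0.0403) = 0.2007

0.2007


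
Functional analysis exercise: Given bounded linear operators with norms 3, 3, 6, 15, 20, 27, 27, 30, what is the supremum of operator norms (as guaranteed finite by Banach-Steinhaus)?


By the Uniform Boundedness Principle, the supremum of norms is finite.
sup_k ||T_k|| = max(3, 3, 6, 15, 20, 27, 27, 30) = 30

30


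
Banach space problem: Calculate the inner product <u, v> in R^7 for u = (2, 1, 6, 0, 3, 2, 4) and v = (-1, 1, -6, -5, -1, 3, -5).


Computing the standard inner product <u, v> = sum u_i * v_i
= 2*-1 + 1*1 + 6*-6 + 0*-5 + 3*-1 + 2*3 + 4*-5
= -2 + 1 + -36 + 0 + -3 + 6 + -20
= -54

-54


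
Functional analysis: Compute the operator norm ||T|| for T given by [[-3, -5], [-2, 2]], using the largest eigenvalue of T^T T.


A^T A = [[13, 11], [11, 29]]
trace(A^T A) = 42, det(A^T A) = 256
discriminant = 42^2 - 4*256 = 740
Largest eigenvalue of A^T A = (trace + sqrt(disc))/2 = 34.6015
||T|| = sqrt(34.6015) = 5.8823

5.8823


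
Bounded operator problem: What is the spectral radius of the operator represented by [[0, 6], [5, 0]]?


For a 2x2 matrix, eigenvalues satisfy lambda^2 - (trace)*lambda + det = 0
trace = 0 + 0 = 0
det = 0*0 - 6*5 = -30
discriminant = 0^2 - 4*(-30) = 120
spectral radius = max |eigenvalue| = 5.4772

5.4772


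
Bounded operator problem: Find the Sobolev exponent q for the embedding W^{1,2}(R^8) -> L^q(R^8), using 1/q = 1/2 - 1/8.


Using the Sobolev embedding formula: 1/q = 1/p - k/n
1/q = 1/2 - 1/8 = 3/8
q = 1/(3/8) = 8/3 = 2.6667

2.6667


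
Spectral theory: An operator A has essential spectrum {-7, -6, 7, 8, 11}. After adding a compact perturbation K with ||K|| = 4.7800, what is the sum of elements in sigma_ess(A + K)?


By Weyl's theorem, the essential spectrum is invariant under compact perturbations.
sigma_ess(A + K) = sigma_ess(A) = {-7, -6, 7, 8, 11}
Sum = -7 + -6 + 7 + 8 + 11 = 13

13


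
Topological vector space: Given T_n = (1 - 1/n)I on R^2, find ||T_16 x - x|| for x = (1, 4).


T_16 x - x = (1 - 1/16)x - x = -x/16
||x|| = sqrt(17) = 4.1231
||T_16 x - x|| = ||x||/16 = 4.1231/16 = 0.2577

0.2577


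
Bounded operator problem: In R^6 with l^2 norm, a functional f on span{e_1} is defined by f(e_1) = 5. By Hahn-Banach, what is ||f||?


The norm of f is given by ||f|| = sup_{||x||=1} |f(x)|.
On span{e_1}, ||e_1|| = 1, so ||f|| = |f(e_1)| / ||e_1||
= |5| / 1 = 5.0000

5.0000


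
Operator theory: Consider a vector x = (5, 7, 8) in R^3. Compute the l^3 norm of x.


The l^3 norm = (sum |x_i|^3)^(1/3)
Sum of 3th powers = 125 + 343 + 512 = 980
||x||_3 = (980)^(1/3) = 9.9329

9.9329


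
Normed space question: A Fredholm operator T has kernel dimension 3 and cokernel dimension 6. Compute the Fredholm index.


The Fredholm index is defined as ind(T) = dim(ker T) - dim(coker T)
= 3 - 6
= -3

-3


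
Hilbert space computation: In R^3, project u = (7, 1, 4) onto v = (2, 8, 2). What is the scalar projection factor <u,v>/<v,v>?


Computing <u,v> = 7*2 + 1*8 + 4*2 = 30
Computing <v,v> = 2^2 + 8^2 + 2^2 = 72
Projection coefficient = 30/72 = 0.4167

0.4167


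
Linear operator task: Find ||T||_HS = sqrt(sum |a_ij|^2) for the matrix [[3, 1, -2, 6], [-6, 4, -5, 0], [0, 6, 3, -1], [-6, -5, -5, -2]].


The Hilbert-Schmidt norm is sqrt(sum of squares of all entries).
Sum of squares = 3^2 + 1^2 + (-2)^2 + 6^2 + (-6)^2 + 4^2 + (-5)^2 + 0^2 + 0^2 + 6^2 + 3^2 + (-1)^2 + (-6)^2 + (-5)^2 + (-5)^2 + (-2)^2
= 9 + 1 + 4 + 36 + 36 + 16 + 25 + 0 + 0 + 36 + 9 + 1 + 36 + 25 + 25 + 4 = 263
||T||_HS = sqrt(263) = 16.2173

16.2173


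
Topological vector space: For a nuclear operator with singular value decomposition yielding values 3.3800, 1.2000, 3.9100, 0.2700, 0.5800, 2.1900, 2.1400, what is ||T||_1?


The nuclear norm is the sum of all singular values.
||T||_1 = 3.3800 + 1.2000 + 3.9100 + 0.2700 + 0.5800 + 2.1900 + 2.1400
= 13.6700

13.6700


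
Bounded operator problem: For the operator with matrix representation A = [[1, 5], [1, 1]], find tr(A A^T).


trace(A * A^T) = sum of squares of all entries
= 1^2 + 5^2 + 1^2 + 1^2
= 1 + 25 + 1 + 1
= 28

28


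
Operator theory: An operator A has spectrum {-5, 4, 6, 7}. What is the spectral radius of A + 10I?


Spectrum of A + 10I = {5, 14, 16, 17}
Spectral radius = max |lambda| over the shifted spectrum
= max(5, 14, 16, 17) = 17

17


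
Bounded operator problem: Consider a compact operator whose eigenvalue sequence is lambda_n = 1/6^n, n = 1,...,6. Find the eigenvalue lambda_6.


The eigenvalue formula gives lambda_6 = 1/6^6
= 1/46656
= 2.1433e-05

2.1433e-05
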